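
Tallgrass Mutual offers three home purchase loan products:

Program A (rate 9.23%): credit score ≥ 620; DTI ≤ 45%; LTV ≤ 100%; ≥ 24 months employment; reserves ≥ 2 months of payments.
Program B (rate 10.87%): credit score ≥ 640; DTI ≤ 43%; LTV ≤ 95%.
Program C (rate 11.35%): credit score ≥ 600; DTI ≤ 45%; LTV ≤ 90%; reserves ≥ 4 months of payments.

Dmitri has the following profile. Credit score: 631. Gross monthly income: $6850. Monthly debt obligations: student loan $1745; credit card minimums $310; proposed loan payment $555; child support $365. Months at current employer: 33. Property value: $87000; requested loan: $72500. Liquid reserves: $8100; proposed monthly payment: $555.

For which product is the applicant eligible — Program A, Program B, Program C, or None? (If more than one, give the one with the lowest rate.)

Program A

Total debts = (1,745 + 310 + 555 + 365) = 2,975; DTI = 2,975/6,850 = 43.4%.
LTV = 72,500/87,000 = 83.3%.
Reserves = 8,100/555 = 14.6 months.
Program A: score 631 ≥ 620; DTI 43.4% ≤ 45%; LTV 83.3% ≤ 100%; employment 33 ≥ 24 mo; reserves 14.6 ≥ 2 mo → qualifies.
Program B: score 631 < 640; DTI 43.4% > 43%; LTV 83.3% ≤ 95% → does not qualify.
Program C: score 631 ≥ 600; DTI 43.4% ≤ 45%; LTV 83.3% ≤ 90%; reserves 14.6 ≥ 4 mo → qualifies.
Qualifying: Program A, Program C. Lowest rate is 9.23% → Program A.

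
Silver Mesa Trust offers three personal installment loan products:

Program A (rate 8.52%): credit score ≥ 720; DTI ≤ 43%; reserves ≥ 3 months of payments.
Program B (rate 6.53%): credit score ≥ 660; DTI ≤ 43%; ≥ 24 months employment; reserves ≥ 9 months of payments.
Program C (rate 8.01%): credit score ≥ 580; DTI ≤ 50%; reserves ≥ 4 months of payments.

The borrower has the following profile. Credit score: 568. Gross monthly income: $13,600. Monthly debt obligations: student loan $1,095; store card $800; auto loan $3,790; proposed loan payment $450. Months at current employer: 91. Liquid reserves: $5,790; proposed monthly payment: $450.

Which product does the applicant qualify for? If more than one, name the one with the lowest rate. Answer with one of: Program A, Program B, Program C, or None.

None

Total debts = (1,095 + 800 + 3,790 + 450) = 6,135; DTI = 6,135/13,600 = 45.1%.
Reserves = 5,790/450 = 12.9 months.
Program A: score 568 < 720; DTI 45.1% > 43%; reserves 12.9 ≥ 3 mo → does not qualify.
Program B: score 568 < 660; DTI 45.1% > 43%; employment 91 ≥ 24 mo; reserves 12.9 ≥ 9 mo → does not qualify.
Program C: score 568 < 580; DTI 45.1% ≤ 50%; reserves 12.9 ≥ 4 mo → does not qualify.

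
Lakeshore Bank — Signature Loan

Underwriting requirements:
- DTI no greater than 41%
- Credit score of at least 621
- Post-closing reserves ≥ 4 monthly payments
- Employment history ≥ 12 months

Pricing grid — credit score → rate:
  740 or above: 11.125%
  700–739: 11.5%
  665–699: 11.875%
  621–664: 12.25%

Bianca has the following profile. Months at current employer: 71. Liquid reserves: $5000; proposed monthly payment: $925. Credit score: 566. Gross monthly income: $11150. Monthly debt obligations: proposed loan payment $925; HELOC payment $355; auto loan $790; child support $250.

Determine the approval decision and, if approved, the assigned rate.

Credit score 566 < 621 (below minimum)
Total monthly debts = (925 + 355 + 790 + 250) = 2,320. DTI = 2,320/11,150 = 20.8% ≤ 41%
Liquid reserves cover 5,000/925 = 5.4 months — ≥ 4 required
Employment 71 ≥ 12 months
Not all requirements met → denied.

Denied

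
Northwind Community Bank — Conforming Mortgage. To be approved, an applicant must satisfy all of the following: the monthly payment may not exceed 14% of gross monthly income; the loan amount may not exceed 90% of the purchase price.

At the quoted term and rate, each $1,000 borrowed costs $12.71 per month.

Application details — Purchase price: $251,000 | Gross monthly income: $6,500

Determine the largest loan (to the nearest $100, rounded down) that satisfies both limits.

$71,500

Payment cap: 14% × $6,500 = $910/month.
At $12.71 per $1,000, that supports 910/12.71 × 1,000 ≈ $71,597 → $71,500.
LTV cap: 90% × $251,000 = $225,900 → $225,900.
Binding constraint: payment-to-income.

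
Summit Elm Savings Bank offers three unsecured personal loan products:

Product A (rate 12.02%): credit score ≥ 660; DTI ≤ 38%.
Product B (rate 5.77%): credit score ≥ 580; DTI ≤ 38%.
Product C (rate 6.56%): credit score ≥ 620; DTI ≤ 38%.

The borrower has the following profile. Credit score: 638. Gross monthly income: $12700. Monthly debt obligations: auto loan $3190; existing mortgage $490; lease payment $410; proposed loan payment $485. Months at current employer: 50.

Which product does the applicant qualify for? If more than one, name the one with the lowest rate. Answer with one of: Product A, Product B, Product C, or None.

Product B

Total debts = (3,190 + 490 + 410 + 485) = 4,575; DTI = 4,575/12,700 = 36%.
Product A: score 638 < 660; DTI 36% ≤ 38% → does not qualify.
Product B: score 638 ≥ 580; DTI 36% ≤ 38% → qualifies.
Product C: score 638 ≥ 620; DTI 36% ≤ 38% → qualifies.
Qualifying: Product B, Product C. Lowest rate is 5.77% → Product B.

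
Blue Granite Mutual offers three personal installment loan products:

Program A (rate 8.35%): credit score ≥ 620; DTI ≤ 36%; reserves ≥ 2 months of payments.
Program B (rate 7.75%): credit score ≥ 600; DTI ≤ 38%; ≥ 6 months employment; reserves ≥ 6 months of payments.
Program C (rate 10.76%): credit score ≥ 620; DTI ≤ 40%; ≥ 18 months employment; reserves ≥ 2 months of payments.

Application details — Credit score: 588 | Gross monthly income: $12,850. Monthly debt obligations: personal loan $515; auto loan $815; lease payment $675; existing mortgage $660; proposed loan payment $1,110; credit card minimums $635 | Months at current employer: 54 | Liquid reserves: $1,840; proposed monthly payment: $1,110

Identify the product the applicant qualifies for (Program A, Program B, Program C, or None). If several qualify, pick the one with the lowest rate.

None

Total debts = (515 + 815 + 675 + 660 + 1,110 + 635) = 4,410; DTI = 4,410/12,850 = 34.3%.
Reserves = 1,840/1,110 = 1.7 months.
Program A: score 588 < 620; DTI 34.3% ≤ 36%; reserves 1.7 < 2 mo → does not qualify.
Program B: score 588 < 600; DTI 34.3% ≤ 38%; employment 54 ≥ 6 mo; reserves 1.7 < 6 mo → does not qualify.
Program C: score 588 < 620; DTI 34.3% ≤ 40%; employment 54 ≥ 18 mo; reserves 1.7 < 2 mo → does not qualify.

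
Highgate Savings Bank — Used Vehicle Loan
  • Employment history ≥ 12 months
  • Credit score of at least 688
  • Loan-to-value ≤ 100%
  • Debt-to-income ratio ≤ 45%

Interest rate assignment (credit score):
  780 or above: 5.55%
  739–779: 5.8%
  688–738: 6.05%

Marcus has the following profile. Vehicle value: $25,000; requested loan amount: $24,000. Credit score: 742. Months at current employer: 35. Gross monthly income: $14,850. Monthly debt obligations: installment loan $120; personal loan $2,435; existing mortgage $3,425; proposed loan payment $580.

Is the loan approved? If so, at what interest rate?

Credit score 742 ≥ 688 (meets minimum)
Employment 35 ≥ 12 months
LTV: 24,000 ÷ 25,000 = 96%, within 100% cap
Total monthly debts = (120 + 2,435 + 3,425 + 580) = 6,560. DTI: 6,560 ÷ 14,850 = 44.2%, within the 45% cap
All requirements met. Score 742 falls in the 739–779 tier → 5.8%.

Approved at 5.8%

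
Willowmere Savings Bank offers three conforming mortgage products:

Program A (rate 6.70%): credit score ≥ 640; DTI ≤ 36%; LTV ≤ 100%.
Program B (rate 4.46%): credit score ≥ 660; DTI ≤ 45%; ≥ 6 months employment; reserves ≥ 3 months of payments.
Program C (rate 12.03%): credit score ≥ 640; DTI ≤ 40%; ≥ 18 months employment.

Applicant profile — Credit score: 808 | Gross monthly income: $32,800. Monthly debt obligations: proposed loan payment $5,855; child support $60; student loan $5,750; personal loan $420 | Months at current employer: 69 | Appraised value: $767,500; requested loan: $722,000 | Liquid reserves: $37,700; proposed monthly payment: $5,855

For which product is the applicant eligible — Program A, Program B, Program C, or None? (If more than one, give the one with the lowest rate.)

Total debts = (5,855 + 60 + 5,750 + 420) = 12,085; DTI = 12,085/32,800 = 36.8%.
LTV = 722,000/767,500 = 94.1%.
Reserves = 37,700/5,855 = 6.4 months.
Program A: score 808 ≥ 640; DTI 36.8% > 36%; LTV 94.1% ≤ 100% → does not qualify.
Program B: score 808 ≥ 660; DTI 36.8% ≤ 45%; employment 69 ≥ 6 mo; reserves 6.4 ≥ 3 mo → qualifies.
Program C: score 808 ≥ 640; DTI 36.8% ≤ 40%; employment 69 ≥ 18 mo → qualifies.
Qualifying: Program B, Program C. Lowest rate is 4.46% → Program B.

Program B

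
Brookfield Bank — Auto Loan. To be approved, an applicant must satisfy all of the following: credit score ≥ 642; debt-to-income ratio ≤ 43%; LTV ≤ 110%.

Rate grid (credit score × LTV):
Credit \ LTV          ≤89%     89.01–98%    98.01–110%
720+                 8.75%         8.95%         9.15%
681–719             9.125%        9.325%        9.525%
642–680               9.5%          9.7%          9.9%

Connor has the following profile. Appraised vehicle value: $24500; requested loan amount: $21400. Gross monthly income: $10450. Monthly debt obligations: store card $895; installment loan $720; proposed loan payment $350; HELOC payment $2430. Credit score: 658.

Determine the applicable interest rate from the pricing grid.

Credit score 658 ≥ 642; Total monthly debts = (895 + 720 + 350 + 2,430) = 4,395. DTI = 4,395/10,450 = 42.1% ≤ 43%
Loan-to-value = 21,400/24,500 = 87.3% — pass (110% max)
Credit 658 → row 642–680; LTV 87.3% → column ≤89%. Grid cell → 9.5%.

9.5%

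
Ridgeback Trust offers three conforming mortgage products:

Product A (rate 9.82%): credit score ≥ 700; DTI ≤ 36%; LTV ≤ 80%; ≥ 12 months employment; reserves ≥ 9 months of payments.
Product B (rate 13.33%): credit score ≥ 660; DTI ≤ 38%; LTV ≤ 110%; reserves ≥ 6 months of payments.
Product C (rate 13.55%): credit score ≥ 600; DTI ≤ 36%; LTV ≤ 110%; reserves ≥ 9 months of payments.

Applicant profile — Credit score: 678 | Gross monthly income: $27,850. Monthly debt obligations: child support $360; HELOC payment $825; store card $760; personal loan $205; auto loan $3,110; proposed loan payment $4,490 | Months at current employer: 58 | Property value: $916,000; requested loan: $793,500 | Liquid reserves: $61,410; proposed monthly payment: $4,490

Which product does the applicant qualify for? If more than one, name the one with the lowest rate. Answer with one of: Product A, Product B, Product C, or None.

Total debts = (360 + 825 + 760 + 205 + 3,110 + 4,490) = 9,750; DTI = 9,750/27,850 = 35%.
LTV = 793,500/916,000 = 86.6%.
Reserves = 61,410/4,490 = 13.7 months.
Product A: score 678 < 700; DTI 35% ≤ 36%; LTV 86.6% > 80%; employment 58 ≥ 12 mo; reserves 13.7 ≥ 9 mo → does not qualify.
Product B: score 678 ≥ 660; DTI 35% ≤ 38%; LTV 86.6% ≤ 110%; reserves 13.7 ≥ 6 mo → qualifies.
Product C: score 678 ≥ 600; DTI 35% ≤ 36%; LTV 86.6% ≤ 110%; reserves 13.7 ≥ 9 mo → qualifies.
Qualifying: Product B, Product C. Lowest rate is 13.33% → Product B.

Product B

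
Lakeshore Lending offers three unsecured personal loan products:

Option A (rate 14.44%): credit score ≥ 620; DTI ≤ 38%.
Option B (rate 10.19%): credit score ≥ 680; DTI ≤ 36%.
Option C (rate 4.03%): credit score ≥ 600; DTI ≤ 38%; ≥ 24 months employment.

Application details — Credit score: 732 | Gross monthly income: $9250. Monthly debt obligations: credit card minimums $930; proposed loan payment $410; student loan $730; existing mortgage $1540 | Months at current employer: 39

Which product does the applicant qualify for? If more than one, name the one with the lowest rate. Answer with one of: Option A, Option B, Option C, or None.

Total debts = (930 + 410 + 730 + 1,540) = 3,610; DTI = 3,610/9,250 = 39%.
Option A: score 732 ≥ 620; DTI 39% > 38% → does not qualify.
Option B: score 732 ≥ 680; DTI 39% > 36% → does not qualify.
Option C: score 732 ≥ 600; DTI 39% > 38%; employment 39 ≥ 24 mo → does not qualify.

None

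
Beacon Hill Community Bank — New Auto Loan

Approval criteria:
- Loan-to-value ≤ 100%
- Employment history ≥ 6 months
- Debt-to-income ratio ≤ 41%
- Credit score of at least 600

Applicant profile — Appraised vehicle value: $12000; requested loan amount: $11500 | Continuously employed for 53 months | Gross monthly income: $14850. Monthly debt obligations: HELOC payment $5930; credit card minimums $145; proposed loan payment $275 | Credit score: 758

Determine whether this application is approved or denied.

LTV = 11,500/12,000 = 95.8% ≤ 100%
Employment 53 ≥ 6 months
Total monthly debts = (5,930 + 145 + 275) = 6,350. DTI: 6,350 ÷ 14,850 = 42.8%, exceeds the 41% cap
Credit score 758 ≥ 600 (meets)
Fails on DTI.

Denied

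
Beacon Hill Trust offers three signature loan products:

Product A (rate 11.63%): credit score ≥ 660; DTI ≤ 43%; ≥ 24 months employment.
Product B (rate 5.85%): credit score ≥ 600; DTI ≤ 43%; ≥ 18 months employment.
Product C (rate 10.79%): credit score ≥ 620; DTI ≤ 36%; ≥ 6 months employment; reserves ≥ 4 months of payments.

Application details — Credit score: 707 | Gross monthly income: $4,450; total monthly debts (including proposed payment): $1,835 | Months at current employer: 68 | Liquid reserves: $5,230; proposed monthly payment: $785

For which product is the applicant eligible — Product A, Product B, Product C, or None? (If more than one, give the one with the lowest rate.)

DTI = 1,835/4,450 = 41.2%.
Reserves = 5,230/785 = 6.7 months.
Product A: score 707 ≥ 660; DTI 41.2% ≤ 43%; employment 68 ≥ 24 mo → qualifies.
Product B: score 707 ≥ 600; DTI 41.2% ≤ 43%; employment 68 ≥ 18 mo → qualifies.
Product C: score 707 ≥ 620; DTI 41.2% > 36%; employment 68 ≥ 6 mo; reserves 6.7 ≥ 4 mo → does not qualify.
Qualifying: Product A, Product B. Lowest rate is 5.85% → Product B.

Product B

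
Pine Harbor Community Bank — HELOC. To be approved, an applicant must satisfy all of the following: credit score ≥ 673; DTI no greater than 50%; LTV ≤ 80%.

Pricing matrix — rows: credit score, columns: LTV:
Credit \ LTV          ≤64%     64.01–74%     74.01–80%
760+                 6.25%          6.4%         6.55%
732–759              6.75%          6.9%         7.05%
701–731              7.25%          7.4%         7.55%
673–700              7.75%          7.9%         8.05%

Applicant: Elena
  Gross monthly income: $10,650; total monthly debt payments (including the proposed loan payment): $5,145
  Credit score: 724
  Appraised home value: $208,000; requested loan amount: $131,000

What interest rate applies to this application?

Credit score 724 ≥ 673; DTI = 5,145/10,650 = 48.3% ≤ 50%
Loan-to-value = 131,000/208,000 = 63% — pass (80% max)
Credit 724 → row 701–731; LTV 63% → column ≤64%. Grid cell → 7.25%.

7.25%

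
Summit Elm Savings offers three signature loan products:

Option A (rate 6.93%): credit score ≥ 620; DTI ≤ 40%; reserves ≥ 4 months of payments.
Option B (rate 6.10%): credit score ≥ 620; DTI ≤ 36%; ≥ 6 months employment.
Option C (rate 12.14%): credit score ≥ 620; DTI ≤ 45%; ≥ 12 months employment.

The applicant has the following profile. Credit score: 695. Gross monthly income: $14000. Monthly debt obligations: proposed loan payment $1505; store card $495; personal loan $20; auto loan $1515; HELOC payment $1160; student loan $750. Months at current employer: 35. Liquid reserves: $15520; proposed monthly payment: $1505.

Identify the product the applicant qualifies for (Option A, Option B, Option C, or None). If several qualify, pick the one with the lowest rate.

Total debts = (1,505 + 495 + 20 + 1,515 + 1,160 + 750) = 5,445; DTI = 5,445/14,000 = 38.9%.
Reserves = 15,520/1,505 = 10.3 months.
Option A: score 695 ≥ 620; DTI 38.9% ≤ 40%; reserves 10.3 ≥ 4 mo → qualifies.
Option B: score 695 ≥ 620; DTI 38.9% > 36%; employment 35 ≥ 6 mo → does not qualify.
Option C: score 695 ≥ 620; DTI 38.9% ≤ 45%; employment 35 ≥ 12 mo → qualifies.
Qualifying: Option A, Option C. Lowest rate is 6.93% → Option A.

Option A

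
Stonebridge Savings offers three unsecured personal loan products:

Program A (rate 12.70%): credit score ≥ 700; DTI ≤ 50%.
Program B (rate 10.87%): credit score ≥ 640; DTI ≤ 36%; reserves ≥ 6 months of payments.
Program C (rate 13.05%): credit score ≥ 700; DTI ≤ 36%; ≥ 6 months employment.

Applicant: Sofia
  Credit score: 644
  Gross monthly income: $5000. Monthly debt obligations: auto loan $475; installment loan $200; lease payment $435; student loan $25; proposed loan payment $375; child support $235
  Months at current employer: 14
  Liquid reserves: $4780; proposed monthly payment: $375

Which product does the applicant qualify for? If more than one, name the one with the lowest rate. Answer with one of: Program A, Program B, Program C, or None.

Program B

Total debts = (475 + 200 + 435 + 25 + 375 + 235) = 1,745; DTI = 1,745/5,000 = 34.9%.
Reserves = 4,780/375 = 12.7 months.
Program A: score 644 < 700; DTI 34.9% ≤ 50% → does not qualify.
Program B: score 644 ≥ 640; DTI 34.9% ≤ 36%; reserves 12.7 ≥ 6 mo → qualifies.
Program C: score 644 < 700; DTI 34.9% ≤ 36%; employment 14 ≥ 6 mo → does not qualify.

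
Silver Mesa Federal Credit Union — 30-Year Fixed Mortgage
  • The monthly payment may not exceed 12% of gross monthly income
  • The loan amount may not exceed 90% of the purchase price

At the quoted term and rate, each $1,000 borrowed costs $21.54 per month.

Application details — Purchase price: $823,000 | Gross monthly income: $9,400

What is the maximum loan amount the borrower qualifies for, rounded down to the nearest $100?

$52,300

Payment cap: 12% × $9,400 = $1,128/month.
At $21.54 per $1,000, that supports 1,128/21.54 × 1,000 ≈ $52,367 → $52,300.
LTV cap: 90% × $823,000 = $740,700 → $740,700.
Binding constraint: payment-to-income.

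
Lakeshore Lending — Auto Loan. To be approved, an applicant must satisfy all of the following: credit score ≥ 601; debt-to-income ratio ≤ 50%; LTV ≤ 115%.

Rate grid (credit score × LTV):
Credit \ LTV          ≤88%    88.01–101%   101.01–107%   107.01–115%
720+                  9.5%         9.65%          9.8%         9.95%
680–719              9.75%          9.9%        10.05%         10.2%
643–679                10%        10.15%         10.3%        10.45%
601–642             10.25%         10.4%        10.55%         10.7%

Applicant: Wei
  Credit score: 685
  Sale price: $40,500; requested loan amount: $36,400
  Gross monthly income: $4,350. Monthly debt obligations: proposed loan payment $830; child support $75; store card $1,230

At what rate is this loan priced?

9.9%

Credit score 685 ≥ 601; Total monthly debts = (830 + 75 + 1,230) = 2,135. DTI = 2,135/4,350 = 49.1% ≤ 50%
Loan-to-value = 36,400/40,500 = 89.9% — pass (115% max)
Credit 685 → row 680–719; LTV 89.9% → column 88.01–101%. Grid cell → 9.9%.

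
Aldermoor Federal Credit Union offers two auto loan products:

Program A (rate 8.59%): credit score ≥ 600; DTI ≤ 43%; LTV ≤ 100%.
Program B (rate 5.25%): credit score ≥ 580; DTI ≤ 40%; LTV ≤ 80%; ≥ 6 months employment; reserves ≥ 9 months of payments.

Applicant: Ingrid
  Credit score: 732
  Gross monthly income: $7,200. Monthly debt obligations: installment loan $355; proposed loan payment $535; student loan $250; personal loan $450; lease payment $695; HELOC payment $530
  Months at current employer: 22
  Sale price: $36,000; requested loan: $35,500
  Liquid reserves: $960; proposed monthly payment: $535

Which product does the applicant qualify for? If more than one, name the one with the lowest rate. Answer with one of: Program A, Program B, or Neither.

Program A

Total debts = (355 + 535 + 250 + 450 + 695 + 530) = 2,815; DTI = 2,815/7,200 = 39.1%.
LTV = 35,500/36,000 = 98.6%.
Reserves = 960/535 = 1.8 months.
Program A: score 732 ≥ 600; DTI 39.1% ≤ 43%; LTV 98.6% ≤ 100% → qualifies.
Program B: score 732 ≥ 580; DTI 39.1% ≤ 40%; LTV 98.6% > 80%; employment 22 ≥ 6 mo; reserves 1.8 < 9 mo → does not qualify.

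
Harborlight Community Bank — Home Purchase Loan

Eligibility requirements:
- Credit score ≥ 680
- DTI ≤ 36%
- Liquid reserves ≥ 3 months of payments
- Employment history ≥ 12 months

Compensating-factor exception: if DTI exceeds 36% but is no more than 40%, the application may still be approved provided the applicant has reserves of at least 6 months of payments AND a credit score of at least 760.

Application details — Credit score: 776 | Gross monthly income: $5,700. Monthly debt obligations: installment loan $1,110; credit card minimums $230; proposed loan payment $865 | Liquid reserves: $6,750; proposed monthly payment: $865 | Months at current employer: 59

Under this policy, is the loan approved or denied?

Approved

Credit score 776 ≥ 680 (meets base)
Total debts = (1,110 + 230 + 865) = 2,205. DTI: 2,205 ÷ 5,700 = 38.7%, over the 36% base limit.
Reserves: 6,750 ÷ 865 = 7.8 months (meets 3-month minimum)
Employment 59 ≥ 12 months
38.7% falls in the override range (36%–40%), so the compensating-factor test applies.
Reserves 7.8 ≥ 6 months; credit score 776 ≥ 760.
Both override conditions satisfied; DTI exception granted.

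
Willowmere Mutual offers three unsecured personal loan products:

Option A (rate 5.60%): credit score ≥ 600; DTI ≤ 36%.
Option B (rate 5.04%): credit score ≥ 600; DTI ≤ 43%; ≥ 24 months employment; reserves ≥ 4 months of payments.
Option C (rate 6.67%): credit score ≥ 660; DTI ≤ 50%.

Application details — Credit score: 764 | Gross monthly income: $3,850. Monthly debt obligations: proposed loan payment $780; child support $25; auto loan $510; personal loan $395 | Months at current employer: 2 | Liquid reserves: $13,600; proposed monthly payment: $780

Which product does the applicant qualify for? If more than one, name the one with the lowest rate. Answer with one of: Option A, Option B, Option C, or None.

Total debts = (780 + 25 + 510 + 395) = 1,710; DTI = 1,710/3,850 = 44.4%.
Reserves = 13,600/780 = 17.4 months.
Option A: score 764 ≥ 600; DTI 44.4% > 36% → does not qualify.
Option B: score 764 ≥ 600; DTI 44.4% > 43%; employment 2 < 24 mo; reserves 17.4 ≥ 4 mo → does not qualify.
Option C: score 764 ≥ 660; DTI 44.4% ≤ 50% → qualifies.

Option C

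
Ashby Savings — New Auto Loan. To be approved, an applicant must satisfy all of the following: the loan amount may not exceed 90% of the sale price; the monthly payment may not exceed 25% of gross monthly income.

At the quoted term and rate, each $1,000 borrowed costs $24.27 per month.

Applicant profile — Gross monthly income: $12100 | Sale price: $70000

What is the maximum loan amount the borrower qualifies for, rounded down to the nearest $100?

Payment cap: 25% × $12,100 = $3,025/month.
At $24.27 per $1,000, that supports 3,025/24.27 × 1,000 ≈ $124,639 → $124,600.
LTV cap: 90% × $70,000 = $63,000 → $63,000.
Binding constraint: loan-to-value.

$63,000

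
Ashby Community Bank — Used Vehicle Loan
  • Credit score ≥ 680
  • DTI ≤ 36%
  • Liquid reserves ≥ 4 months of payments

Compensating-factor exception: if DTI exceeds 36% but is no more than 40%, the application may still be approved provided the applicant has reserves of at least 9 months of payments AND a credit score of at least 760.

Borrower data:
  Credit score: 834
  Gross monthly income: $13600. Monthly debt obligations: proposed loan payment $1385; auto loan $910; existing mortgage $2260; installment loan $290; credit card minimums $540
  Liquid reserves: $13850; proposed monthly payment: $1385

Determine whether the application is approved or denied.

Approved

Credit score 834 ≥ 680 (meets base)
Total debts = (1,385 + 910 + 2,260 + 290 + 540) = 5,385. DTI = 5,385/13,600 = 39.6% > 36% — standard DTI limit exceeded.
Reserves: 13,850 ÷ 1,385 = 10.0 months (meets 4-month minimum)
39.6% falls in the override range (36%–40%), so the compensating-factor test applies.
Reserves 10.0 ≥ 9 months; credit score 834 ≥ 760.
Both compensating conditions met → exception applies.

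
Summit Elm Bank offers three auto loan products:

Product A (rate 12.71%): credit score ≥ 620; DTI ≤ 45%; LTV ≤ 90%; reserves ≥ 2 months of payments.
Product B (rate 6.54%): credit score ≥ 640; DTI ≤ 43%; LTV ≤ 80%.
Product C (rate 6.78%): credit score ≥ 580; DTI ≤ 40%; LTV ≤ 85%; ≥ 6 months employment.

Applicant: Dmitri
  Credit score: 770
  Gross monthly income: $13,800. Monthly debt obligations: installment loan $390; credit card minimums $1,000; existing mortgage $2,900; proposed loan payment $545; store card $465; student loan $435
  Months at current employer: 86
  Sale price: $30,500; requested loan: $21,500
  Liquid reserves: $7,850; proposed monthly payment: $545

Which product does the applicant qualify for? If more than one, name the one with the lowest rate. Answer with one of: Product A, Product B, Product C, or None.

Product B

Total debts = (390 + 1,000 + 2,900 + 545 + 465 + 435) = 5,735; DTI = 5,735/13,800 = 41.6%.
LTV = 21,500/30,500 = 70.5%.
Reserves = 7,850/545 = 14.4 months.
Product A: score 770 ≥ 620; DTI 41.6% ≤ 45%; LTV 70.5% ≤ 90%; reserves 14.4 ≥ 2 mo → qualifies.
Product B: score 770 ≥ 640; DTI 41.6% ≤ 43%; LTV 70.5% ≤ 80% → qualifies.
Product C: score 770 ≥ 580; DTI 41.6% > 40%; LTV 70.5% ≤ 85%; employment 86 ≥ 6 mo → does not qualify.
Qualifying: Product A, Product B. Lowest rate is 6.54% → Product B.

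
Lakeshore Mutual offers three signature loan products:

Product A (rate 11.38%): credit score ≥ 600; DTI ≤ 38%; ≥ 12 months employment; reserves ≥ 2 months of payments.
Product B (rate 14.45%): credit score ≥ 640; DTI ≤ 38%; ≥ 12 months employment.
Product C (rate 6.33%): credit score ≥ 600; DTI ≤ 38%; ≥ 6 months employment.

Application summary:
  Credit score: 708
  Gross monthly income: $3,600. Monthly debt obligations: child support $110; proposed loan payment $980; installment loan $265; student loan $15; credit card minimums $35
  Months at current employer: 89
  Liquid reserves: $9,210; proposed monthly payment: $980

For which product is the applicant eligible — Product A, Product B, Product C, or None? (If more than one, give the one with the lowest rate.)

None

Total debts = (110 + 980 + 265 + 15 + 35) = 1,405; DTI = 1,405/3,600 = 39%.
Reserves = 9,210/980 = 9.4 months.
Product A: score 708 ≥ 600; DTI 39% > 38%; employment 89 ≥ 12 mo; reserves 9.4 ≥ 2 mo → does not qualify.
Product B: score 708 ≥ 640; DTI 39% > 38%; employment 89 ≥ 12 mo → does not qualify.
Product C: score 708 ≥ 600; DTI 39% > 38%; employment 89 ≥ 6 mo → does not qualify.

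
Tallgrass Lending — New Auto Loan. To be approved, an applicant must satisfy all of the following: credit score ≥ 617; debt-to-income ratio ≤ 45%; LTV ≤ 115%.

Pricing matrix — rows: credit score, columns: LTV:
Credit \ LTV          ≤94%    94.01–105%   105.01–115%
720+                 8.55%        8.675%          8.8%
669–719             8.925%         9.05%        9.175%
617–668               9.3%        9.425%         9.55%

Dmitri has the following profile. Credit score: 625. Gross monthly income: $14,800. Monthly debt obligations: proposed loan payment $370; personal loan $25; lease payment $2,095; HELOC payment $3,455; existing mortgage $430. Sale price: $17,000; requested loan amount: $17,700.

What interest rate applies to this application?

9.425%

Credit score 625 ≥ 617; Total monthly debts = (370 + 25 + 2,095 + 3,455 + 430) = 6,375. DTI: 6,375 ÷ 14,800 = 43.1%, within the 45% cap
LTV: 17,700 ÷ 17,000 = 104.1%, within 115% cap
Row: 625 falls in 617–668. Column: 104.1% falls in 94.01–105%. Rate = 9.425%.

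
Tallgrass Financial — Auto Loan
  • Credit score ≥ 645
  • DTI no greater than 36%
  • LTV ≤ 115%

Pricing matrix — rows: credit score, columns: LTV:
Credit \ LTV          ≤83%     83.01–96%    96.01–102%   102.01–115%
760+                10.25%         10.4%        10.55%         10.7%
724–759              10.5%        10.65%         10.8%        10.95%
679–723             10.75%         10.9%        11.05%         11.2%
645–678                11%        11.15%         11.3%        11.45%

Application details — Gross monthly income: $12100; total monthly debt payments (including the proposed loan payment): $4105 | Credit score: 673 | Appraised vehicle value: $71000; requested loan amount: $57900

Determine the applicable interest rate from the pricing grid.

11%

Credit score 673 ≥ 645; DTI: 4,105 ÷ 12,100 = 33.9%, within the 36% cap
LTV: 57,900 ÷ 71,000 = 81.5%, within 115% cap
Row: 673 falls in 645–678. Column: 81.5% falls in ≤83%. Rate = 11%.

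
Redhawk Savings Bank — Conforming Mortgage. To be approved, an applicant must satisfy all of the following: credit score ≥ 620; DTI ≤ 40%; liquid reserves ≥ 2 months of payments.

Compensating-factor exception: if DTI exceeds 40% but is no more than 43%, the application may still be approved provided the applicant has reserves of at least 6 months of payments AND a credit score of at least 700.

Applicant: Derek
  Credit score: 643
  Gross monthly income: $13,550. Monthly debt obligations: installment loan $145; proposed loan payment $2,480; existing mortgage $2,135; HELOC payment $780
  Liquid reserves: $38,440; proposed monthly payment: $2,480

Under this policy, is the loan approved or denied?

Denied

Credit score 643 ≥ 620 (meets base)
Total debts = (145 + 2,480 + 2,135 + 780) = 5,540. DTI: 5,540 ÷ 13,550 = 40.9%, over the 40% base limit.
Reserves: 38,440 ÷ 2,480 = 15.5 months (meets 2-month minimum)
40.9% falls in the override range (40%–43%), so the compensating-factor test applies.
Reserves 15.5 ≥ 6 months; credit score 643 < 700.
Override conditions not both satisfied; exception does not apply.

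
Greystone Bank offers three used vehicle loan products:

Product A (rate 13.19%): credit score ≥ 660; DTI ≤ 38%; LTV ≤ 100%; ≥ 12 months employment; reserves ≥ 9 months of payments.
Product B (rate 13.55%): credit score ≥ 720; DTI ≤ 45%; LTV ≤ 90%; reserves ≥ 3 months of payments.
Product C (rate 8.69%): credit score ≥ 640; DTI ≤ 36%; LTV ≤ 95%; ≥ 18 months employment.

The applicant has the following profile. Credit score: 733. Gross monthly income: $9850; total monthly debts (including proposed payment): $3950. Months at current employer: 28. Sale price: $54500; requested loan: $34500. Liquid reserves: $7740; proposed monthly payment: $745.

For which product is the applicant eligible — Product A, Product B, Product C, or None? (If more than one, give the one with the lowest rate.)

Product B

DTI = 3,950/9,850 = 40.1%.
LTV = 34,500/54,500 = 63.3%.
Reserves = 7,740/745 = 10.4 months.
Product A: score 733 ≥ 660; DTI 40.1% > 38%; LTV 63.3% ≤ 100%; employment 28 ≥ 12 mo; reserves 10.4 ≥ 9 mo → does not qualify.
Product B: score 733 ≥ 720; DTI 40.1% ≤ 45%; LTV 63.3% ≤ 90%; reserves 10.4 ≥ 3 mo → qualifies.
Product C: score 733 ≥ 640; DTI 40.1% > 36%; LTV 63.3% ≤ 95%; employment 28 ≥ 18 mo → does not qualify.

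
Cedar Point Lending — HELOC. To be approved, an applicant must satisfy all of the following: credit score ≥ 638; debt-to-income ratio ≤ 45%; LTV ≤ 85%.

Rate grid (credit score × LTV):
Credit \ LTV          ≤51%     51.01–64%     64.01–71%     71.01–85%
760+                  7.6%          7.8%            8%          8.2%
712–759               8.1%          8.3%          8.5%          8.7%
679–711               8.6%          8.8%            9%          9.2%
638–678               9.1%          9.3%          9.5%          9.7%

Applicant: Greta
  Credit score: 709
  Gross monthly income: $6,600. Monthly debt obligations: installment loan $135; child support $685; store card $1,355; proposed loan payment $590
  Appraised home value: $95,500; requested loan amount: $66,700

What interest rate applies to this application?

9%

Credit score 709 ≥ 638; Total monthly debts = (135 + 685 + 1,355 + 590) = 2,765. DTI = 2,765/6,600 = 41.9% ≤ 45%
Loan-to-value = 66,700/95,500 = 69.8% — pass (85% max)
Credit 709 → row 679–711; LTV 69.8% → column 64.01–71%. Grid cell → 9%.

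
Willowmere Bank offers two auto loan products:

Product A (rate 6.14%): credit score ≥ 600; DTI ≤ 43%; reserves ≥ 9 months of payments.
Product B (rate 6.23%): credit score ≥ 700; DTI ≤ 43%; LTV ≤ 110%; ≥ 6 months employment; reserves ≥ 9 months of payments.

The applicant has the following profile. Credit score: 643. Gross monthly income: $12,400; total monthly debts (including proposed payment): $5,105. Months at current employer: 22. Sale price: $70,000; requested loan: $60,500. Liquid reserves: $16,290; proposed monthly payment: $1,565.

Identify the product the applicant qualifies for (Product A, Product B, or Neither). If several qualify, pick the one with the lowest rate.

Product A

DTI = 5,105/12,400 = 41.2%.
LTV = 60,500/70,000 = 86.4%.
Reserves = 16,290/1,565 = 10.4 months.
Product A: score 643 ≥ 600; DTI 41.2% ≤ 43%; reserves 10.4 ≥ 9 mo → qualifies.
Product B: score 643 < 700; DTI 41.2% ≤ 43%; LTV 86.4% ≤ 110%; employment 22 ≥ 6 mo; reserves 10.4 ≥ 9 mo → does not qualify.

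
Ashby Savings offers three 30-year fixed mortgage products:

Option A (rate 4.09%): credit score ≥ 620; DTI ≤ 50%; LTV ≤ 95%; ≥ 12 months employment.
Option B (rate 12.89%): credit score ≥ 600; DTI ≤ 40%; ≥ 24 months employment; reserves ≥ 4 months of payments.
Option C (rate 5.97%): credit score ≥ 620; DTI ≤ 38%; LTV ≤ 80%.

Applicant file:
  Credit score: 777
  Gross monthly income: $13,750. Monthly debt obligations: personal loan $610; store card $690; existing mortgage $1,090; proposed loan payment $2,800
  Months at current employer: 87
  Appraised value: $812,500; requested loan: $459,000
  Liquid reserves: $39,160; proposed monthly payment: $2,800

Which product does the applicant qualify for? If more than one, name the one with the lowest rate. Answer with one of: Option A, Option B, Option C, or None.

Option A

Total debts = (610 + 690 + 1,090 + 2,800) = 5,190; DTI = 5,190/13,750 = 37.7%.
LTV = 459,000/812,500 = 56.5%.
Reserves = 39,160/2,800 = 14.0 months.
Option A: score 777 ≥ 620; DTI 37.7% ≤ 50%; LTV 56.5% ≤ 95%; employment 87 ≥ 12 mo → qualifies.
Option B: score 777 ≥ 600; DTI 37.7% ≤ 40%; employment 87 ≥ 24 mo; reserves 14.0 ≥ 4 mo → qualifies.
Option C: score 777 ≥ 620; DTI 37.7% ≤ 38%; LTV 56.5% ≤ 80% → qualifies.
Qualifying: Option A, Option B, Option C. Lowest rate is 4.09% → Option A.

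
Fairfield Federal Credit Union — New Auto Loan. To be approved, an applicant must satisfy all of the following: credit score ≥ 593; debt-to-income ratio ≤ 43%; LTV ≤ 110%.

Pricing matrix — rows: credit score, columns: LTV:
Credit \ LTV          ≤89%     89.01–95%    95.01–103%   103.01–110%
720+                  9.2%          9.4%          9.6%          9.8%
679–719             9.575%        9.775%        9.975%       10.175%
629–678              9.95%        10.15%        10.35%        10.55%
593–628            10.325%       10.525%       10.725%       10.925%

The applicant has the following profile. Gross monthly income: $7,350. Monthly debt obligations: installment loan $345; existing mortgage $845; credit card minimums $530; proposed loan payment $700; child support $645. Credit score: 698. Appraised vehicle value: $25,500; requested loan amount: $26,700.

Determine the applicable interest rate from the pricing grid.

Credit score 698 ≥ 593; Total monthly debts = (345 + 845 + 530 + 700 + 645) = 3,065. DTI: 3,065 ÷ 7,350 = 41.7%, within the 43% cap
Loan-to-value = 26,700/25,500 = 104.7% — pass (110% max)
Score 698 is in the 679–719 band; LTV 104.7% is in the 103.01–110% band → 10.175%.

10.175%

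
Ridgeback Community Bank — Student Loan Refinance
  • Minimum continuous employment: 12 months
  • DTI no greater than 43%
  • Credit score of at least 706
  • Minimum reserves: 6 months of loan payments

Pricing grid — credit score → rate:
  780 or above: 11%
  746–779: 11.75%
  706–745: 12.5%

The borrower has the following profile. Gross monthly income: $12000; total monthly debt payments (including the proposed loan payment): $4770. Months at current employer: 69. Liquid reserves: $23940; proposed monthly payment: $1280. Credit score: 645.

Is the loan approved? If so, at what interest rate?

Credit score 645 < 706 (below minimum)
Debt-to-income = 4,770/12,000 = 39.8% — meets 43% limit
Employment 69 ≥ 12 months
Reserves: 23,940 ÷ 1,280 = 18.7 months (meets 6-month minimum)
Not all requirements met → denied.

Denied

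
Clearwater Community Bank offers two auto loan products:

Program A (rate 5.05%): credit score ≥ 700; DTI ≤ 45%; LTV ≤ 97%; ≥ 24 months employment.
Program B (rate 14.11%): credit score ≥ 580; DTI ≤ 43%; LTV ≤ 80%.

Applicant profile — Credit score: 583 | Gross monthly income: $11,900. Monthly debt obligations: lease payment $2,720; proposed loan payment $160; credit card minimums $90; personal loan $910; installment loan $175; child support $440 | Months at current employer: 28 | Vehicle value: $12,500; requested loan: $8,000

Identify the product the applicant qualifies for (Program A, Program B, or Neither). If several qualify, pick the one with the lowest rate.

Total debts = (2,720 + 160 + 90 + 910 + 175 + 440) = 4,495; DTI = 4,495/11,900 = 37.8%.
LTV = 8,000/12,500 = 64%.
Program A: score 583 < 700; DTI 37.8% ≤ 45%; LTV 64% ≤ 97%; employment 28 ≥ 24 mo → does not qualify.
Program B: score 583 ≥ 580; DTI 37.8% ≤ 43%; LTV 64% ≤ 80% → qualifies.

Program B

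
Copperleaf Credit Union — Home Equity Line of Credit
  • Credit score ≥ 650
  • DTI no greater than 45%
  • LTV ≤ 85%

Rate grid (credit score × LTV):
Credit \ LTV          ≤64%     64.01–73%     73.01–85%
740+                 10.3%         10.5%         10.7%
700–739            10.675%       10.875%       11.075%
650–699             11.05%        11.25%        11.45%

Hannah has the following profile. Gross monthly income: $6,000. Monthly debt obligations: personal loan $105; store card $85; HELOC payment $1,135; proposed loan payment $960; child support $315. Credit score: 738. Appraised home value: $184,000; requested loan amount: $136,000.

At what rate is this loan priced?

11.075%

Credit score 738 ≥ 650; Total monthly debts = (105 + 85 + 1,135 + 960 + 315) = 2,600. DTI = 2,600/6,000 = 43.3% ≤ 45%
LTV: 136,000 ÷ 184,000 = 73.9%, within 85% cap
Credit 738 → row 700–739; LTV 73.9% → column 73.01–85%. Grid cell → 11.075%.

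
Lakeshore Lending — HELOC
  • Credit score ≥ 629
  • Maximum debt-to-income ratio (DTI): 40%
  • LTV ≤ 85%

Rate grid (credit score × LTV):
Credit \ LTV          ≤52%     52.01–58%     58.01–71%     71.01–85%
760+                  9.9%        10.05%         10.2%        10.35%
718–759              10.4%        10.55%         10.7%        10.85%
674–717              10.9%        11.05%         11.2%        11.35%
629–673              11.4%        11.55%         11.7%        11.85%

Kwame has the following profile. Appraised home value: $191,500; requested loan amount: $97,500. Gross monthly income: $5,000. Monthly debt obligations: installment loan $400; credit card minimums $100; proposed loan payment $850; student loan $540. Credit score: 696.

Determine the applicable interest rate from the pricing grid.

10.9%

Credit score 696 ≥ 629; Total monthly debts = (400 + 100 + 850 + 540) = 1,890. Debt-to-income = 1,890/5,000 = 37.8% — meets 40% limit
LTV: 97,500 ÷ 191,500 = 50.9%, within 85% cap
Row: 696 falls in 674–717. Column: 50.9% falls in ≤52%. Rate = 10.9%.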